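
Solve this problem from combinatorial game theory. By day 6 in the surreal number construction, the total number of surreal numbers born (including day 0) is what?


Day 0: {|} = 0 is born. Count = 1.
Day n: the number of surreal numbers born by day n is 2^(n+1) - 1.
By day 0: 2^1 - 1 = 1
By day 1: 2^2 - 1 = 3
By day 2: 2^3 - 1 = 7
By day 3: 2^4 - 1 = 15
By day 4: 2^5 - 1 = 31
By day 5: 2^6 - 1 = 63
By day 6: 2^7 - 1 = 127
By day 6: 127 surreal numbers.

127


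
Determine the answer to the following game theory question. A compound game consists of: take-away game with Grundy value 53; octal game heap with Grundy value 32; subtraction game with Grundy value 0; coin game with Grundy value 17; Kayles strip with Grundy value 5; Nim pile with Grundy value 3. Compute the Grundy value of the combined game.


By the Sprague-Grundy theorem, the Grundy value of a sum of games is the XOR of individual Grundy values.
take-away game: Grundy value = 53. Running XOR: 0 XOR 53 = 53
octal game heap: Grundy value = 32. Running XOR: 53 XOR 32 = 21
subtraction game: Grundy value = 0. Running XOR: 21 XOR 0 = 21
coin game: Grundy value = 17. Running XOR: 21 XOR 17 = 4
Kayles strip: Grundy value = 5. Running XOR: 4 XOR 5 = 1
Nim pile: Grundy value = 3. Running XOR: 1 XOR 3 = 2
The combined Grundy value is 2.

2


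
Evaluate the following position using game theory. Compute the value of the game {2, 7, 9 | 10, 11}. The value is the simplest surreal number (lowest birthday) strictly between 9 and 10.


Left options: {2, 7, 9}, max = 9
Right options: {10, 11}, min = 10
All options are numbers and max(Left) < min(Right), so by the simplicity theorem the value is the simplest (earliest-born) number strictly between 9 and 10.
No integer lies strictly between 9 and 10, so the value is the dyadic rational m/2^k in the interval with the smallest k (then m odd); search k = 1, 2, ...:
Denominator 2: 19/2 lies strictly between 9 and 10 -- found.
The simplest number in the interval is 19/2.
Game value = 19/2

19/2


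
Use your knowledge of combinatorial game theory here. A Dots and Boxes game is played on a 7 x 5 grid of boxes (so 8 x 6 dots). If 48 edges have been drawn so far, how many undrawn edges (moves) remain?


Grid: 7 x 5 boxes, i.e. 8 rows and 6 columns of dots.
Horizontal edges: (rows + 1) * cols = 8 * 5 = 40
Vertical edges: rows * (cols + 1) = 7 * 6 = 42
Total edges: 40 + 42 = 82
Edges drawn: 48
Remaining: 82 - 48 = 34

34


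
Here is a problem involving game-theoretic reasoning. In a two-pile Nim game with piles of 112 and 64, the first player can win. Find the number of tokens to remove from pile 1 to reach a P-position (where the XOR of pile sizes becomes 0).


Piles: 112 and 64
Current XOR: 112 XOR 64 = 48 (non-zero, so this is an N-position).
To make the XOR zero, we need to find a move that balances the piles.
For pile 1 (size 112): target = 112 XOR 48 = 64
We reduce pile 1 from 112 to 64.
Tokens removed: 112 - 64 = 48
Verification: 64 XOR 64 = 0

48


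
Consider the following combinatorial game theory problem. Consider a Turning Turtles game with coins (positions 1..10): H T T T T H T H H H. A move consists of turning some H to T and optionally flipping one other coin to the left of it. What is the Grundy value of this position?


Coins: H T T T T H T H H H
Key fact: a single head at position k behaves exactly like a Nim heap of size k (turning it to T and optionally flipping a coin at j < k corresponds to moving the heap from k to j, or to 0), and heads combine as a disjunctive sum (two heads at the same place would cancel, matching j XOR j = 0). So the Nim-value is the XOR of the 1-indexed positions of the heads.
Face-up positions (1-indexed): [1, 6, 8, 9, 10]
XOR 0 with 1: 0 XOR 1 = 1
XOR 1 with 6: 1 XOR 6 = 7
XOR 7 with 8: 7 XOR 8 = 15
XOR 15 with 9: 15 XOR 9 = 6
XOR 6 with 10: 6 XOR 10 = 12
Nim-value = 12

12


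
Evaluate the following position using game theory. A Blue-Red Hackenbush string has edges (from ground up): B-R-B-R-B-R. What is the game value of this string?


Edges (from ground): B-R-B-R-B-R
By Berlekamp's sign-expansion rule, a Blue-Red Hackenbush stalk has the value of the surreal number whose sign sequence is the edge sequence with B -> + and R -> -.
Sign sequence: +-+-+-
Trace the sign expansion in the surreal number tree, starting from 0:
Edge 1: B (sign +) -> bounds (0, +inf), value = 1
Edge 2: R (sign -) -> bounds (0, 1), value = 1/2
Edge 3: B (sign +) -> bounds (1/2, 1), value = 3/4
Edge 4: R (sign -) -> bounds (1/2, 3/4), value = 5/8
Edge 5: B (sign +) -> bounds (5/8, 3/4), value = 11/16
Edge 6: R (sign -) -> bounds (5/8, 11/16), value = 21/32
Game value = 21/32

21/32


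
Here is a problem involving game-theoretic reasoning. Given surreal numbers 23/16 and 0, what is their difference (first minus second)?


x = 23/16, y = 0
Converting to common denominator: 16
x = 23/16, y = 0/16
x - y = 23/16 - 0 = 23/16

23/16


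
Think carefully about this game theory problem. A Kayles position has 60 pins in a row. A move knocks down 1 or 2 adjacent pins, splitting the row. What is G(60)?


Kayles: a move removes 1 or 2 adjacent pins from a contiguous row.
Removing pins from a row of k leaves two independent rows (a, b) with a + b = k - 1 (one pin) or a + b = k - 2 (two pins); an end removal gives a = 0.
By Sprague-Grundy, G(k) = mex{ G(a) XOR G(b) } over all these splits. G(0) = 0.
G(1): splits (0,0):0^0=0 -> mex({0}) = 1
G(2): splits (0,1):0^1=1 (0,0):0^0=0 -> mex({0, 1}) = 2
G(3): splits (0,2):0^2=2 (1,1):1^1=0 (0,1):0^1=1 -> mex({0, 1, 2}) = 3
G(4): splits (0,3):0^3=3 (1,2):1^2=3 (0,2):0^2=2 (1,1):1^1=0 -> mex({0, 2, 3}) = 1
G(5): splits (0,4):0^1=1 (1,3):1^3=2 (2,2):2^2=0 (0,3):0^3=3 (1,2):1^2=3 -> mex({0, 1, 2, 3}) = 4
G(6) = mex({0, 1, 2, 4}) = 3
G(7) = mex({0, 1, 3, 4, 5}) = 2
G(8) = mex({0, 2, 3, 5, 6}) = 1
G(9) = mex({0, 1, 2, 3, 6, 7}) = 4
G(10) = mex({0, 1, 3, 4, 5, 7}) = 2
G(11) = mex({0, 1, 2, 3, 4, 5}) = 6
G(12) = mex({0, 1, 2, 3, 5, 6, 7}) = 4
G(13) = mex({0, 2, 3, 4, 6, 7}) = 1
G(14) = mex({0, 1, 4, 5, 6, 7}) = 2
G(15) = mex({0, 1, 2, 3, 4, 5, 6}) = 7
G(16) = mex({0, 2, 3, 5, 6, 7}) = 1
G(17) = mex({0, 1, 2, 3, 5, 6, 7}) = 4
G(18) = mex({0, 1, 2, 4, 5, 6}) = 3
G(19) = mex({0, 1, 3, 4, 5, 7}) = 2
G(20) = mex({0, 2, 3, 4, 5, 6, 7}) = 1
G(21) = mex({0, 1, 2, 3, 5, 6, 7}) = 4
G(22) = mex({0, 1, 2, 3, 4, 5, 7}) = 6
G(23) = mex({0, 1, 2, 3, 4, 5, 6}) = 7
G(24) = mex({0, 1, 2, 3, 5, 6, 7}) = 4
G(25) = mex({0, 2, 3, 4, 6, 7}) = 1
G(26) = mex({0, 1, 3, 4, 5, 6, 7}) = 2
G(27) = mex({0, 1, 2, 3, 4, 5, 6, 7}) = 8
G(28) = mex({0, 1, 2, 3, 4, 6, 7, 8}) = 5
G(29) = mex({0, 1, 2, 3, 5, 6, 7, 8, 9}) = 4
G(30) = mex({0, 1, 2, 3, 4, 5, 6, 9, 10}) = 7
G(31) = mex({0, 1, 3, 4, 5, 7, 10, 11}) = 2
G(32) = mex({0, 2, 3, 4, 5, 6, 7, 9, 11}) = 1
G(33) = mex({0, 1, 2, 3, 4, 5, 6, 7, 9, 12}) = 8
G(34) = mex({0, 1, 2, 3, 4, 5, 7, 8, 11, 12}) = 6
G(35) = mex({0, 1, 2, 3, 4, 5, 6, 8, 9, 10, 11}) = 7
G(36) = mex({0, 1, 2, 3, 5, 6, 7, 9, 10}) = 4
G(37) = mex({0, 2, 3, 4, 6, 7, 9, 10, 11, 12}) = 1
G(38) = mex({0, 1, 3, 4, 5, 6, 7, 9, 10, 11, 12}) = 2
G(39) = mex({0, 1, 2, 4, 5, 6, 7, 9, 10, 12, 14}) = 3
G(40) = mex({0, 2, 3, 4, 6, 7, 11, 12, 14}) = 1
G(41) = mex({0, 1, 2, 3, 5, 6, 7, 9, 10, 11, 12}) = 4
G(42) = mex({0, 1, 2, 3, 4, 5, 6, 9, 10}) = 7
G(43) = mex({0, 1, 3, 4, 5, 7, 9, 10, 12, 15}) = 2
G(44) = mex({0, 2, 3, 4, 5, 6, 7, 9, 10, 12, 15}) = 1
G(45) = mex({0, 1, 2, 3, 4, 5, 6, 7, 9, 10, 12, 14}) = 8
G(46) = mex({0, 1, 3, 4, 5, 7, 8, 11, 12, 14}) = 2
G(47) = mex({0, 1, 2, 3, 4, 5, 6, 8, 9, 10, 11, 12}) = 7
G(48) = mex({0, 1, 2, 3, 5, 6, 7, 9, 10}) = 4
G(49) = mex({0, 2, 3, 4, 6, 7, 9, 10, 11, 12, 15}) = 1
G(50) = mex({0, 1, 4, 5, 6, 7, 9, 11, 12, 14, 15}) = 2
G(51) = mex({0, 1, 2, 3, 4, 5, 6, 7, 9, 12, 14, 15}) = 8
G(52) = mex({0, 2, 3, 4, 5, 6, 7, 8, 11, 12, 15}) = 1
G(53) = mex({0, 1, 2, 3, 5, 6, 7, 8, 9, 10, 11, 12}) = 4
G(54) = mex({0, 1, 2, 3, 4, 5, 6, 9, 10}) = 7
G(55) = mex({0, 1, 3, 4, 5, 7, 9, 10, 11, 12}) = 2
G(56) = mex({0, 2, 3, 4, 5, 6, 7, 9, 10, 11, 12, 13, 14}) = 1
G(57) = mex({0, 1, 2, 3, 5, 6, 7, 9, 10, 12, 13, 14, 15}) = 4
G(58) = mex({0, 1, 3, 4, 5, 7, 11, 12, 14, 15}) = 2
G(59) = mex({0, 1, 2, 3, 4, 5, 6, 9, 10, 11, 12, 15}) = 7
G(60) = mex({0, 1, 2, 3, 5, 6, 7, 9, 10}) = 4
Therefore G(60) = 4.

4


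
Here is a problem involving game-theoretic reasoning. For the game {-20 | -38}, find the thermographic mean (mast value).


Game = {-20 | -38}, a switch {a | b} with numbers a > b.
Its thermograph has left wall a - t and right wall b + t, which meet at t = (a - b)/2, where both equal (a + b)/2. So the mast (mean value) is at (a + b)/2.
Mean = (-20 + (-38))/2 = -58/2 = -29

-29


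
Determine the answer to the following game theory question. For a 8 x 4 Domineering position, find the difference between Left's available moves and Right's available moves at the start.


Board is 8 x 4 (rows x cols).
Left (vertical) placements: (rows-1) * cols = 7 * 4 = 28
Right (horizontal) placements: rows * (cols-1) = 8 * 3 = 24
Advantage = Left - Right = 28 - 24 = 4

4


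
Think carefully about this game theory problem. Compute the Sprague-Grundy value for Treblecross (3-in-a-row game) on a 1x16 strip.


Treblecross: place X on empty cells; 3-in-a-row wins.
Playing within two cells of an existing X lets the opponent win at once, so sensible play treats the cells i-2..i+2 around each X as dead. The player left with no safe cell loses, so this is a normal-play take-away game on strips of safe cells.
Placing X at cell i (0-indexed) of a strip of k safe cells leaves independent strips of sizes max(0, i-2) and max(0, k-i-3). Hence G(k) = mex{ G(max(0,i-2)) XOR G(max(0,k-i-3)) : 0 <= i < k }, with G(0) = 0.
G(1): splits (0,0):0^0=0 -> mex({0}) = 1
G(2): splits (0,0):0^0=0 -> mex({0}) = 1
G(3): splits (0,0):0^0=0 -> mex({0}) = 1
G(4): splits (0,1):0^1=1 (0,0):0^0=0 -> mex({0, 1}) = 2
G(5): splits (0,2):0^1=1 (0,1):0^1=1 (0,0):0^0=0 -> mex({0, 1}) = 2
G(6) = mex({1}) = 0
G(7) = mex({0, 1, 2}) = 3
G(8) = mex({0, 1, 2}) = 3
G(9) = mex({0, 2}) = 1
G(10) = mex({0, 2, 3}) = 1
G(11) = mex({0, 3}) = 1
G(12) = mex({1, 3}) = 0
G(13) = mex({0, 1, 2, 3}) = 4
G(14) = mex({0, 1, 2}) = 3
G(15) = mex({0, 1, 2}) = 3
G(16) = mex({0, 1, 2, 4}) = 3
Therefore G(16) = 3.

3


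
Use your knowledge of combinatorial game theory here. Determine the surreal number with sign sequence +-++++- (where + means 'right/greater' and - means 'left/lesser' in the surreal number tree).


Sign expansion: +-++++-
Rule: track bounds (lo, hi), initially (-inf, +inf). On '+', the current value becomes lo and we move to the simplest number in (value, hi): value + 1 if hi = +inf, otherwise the midpoint (value + hi)/2. On '-', the current value becomes hi and we move to value - 1 if lo = -inf, otherwise the midpoint (lo + value)/2.
Start at 0.
Step 1: sign = +, move right. Bounds: (0, +inf). Value = 1
Step 2: sign = -, move left. Bounds: (0, 1). Value = 1/2
Step 3: sign = +, move right. Bounds: (1/2, 1). Value = 3/4
Step 4: sign = +, move right. Bounds: (3/4, 1). Value = 7/8
Step 5: sign = +, move right. Bounds: (7/8, 1). Value = 15/16
Step 6: sign = +, move right. Bounds: (15/16, 1). Value = 31/32
Step 7: sign = -, move left. Bounds: (15/16, 31/32). Value = 61/64
The surreal number with sign expansion +-++++- is 61/64.

61/64


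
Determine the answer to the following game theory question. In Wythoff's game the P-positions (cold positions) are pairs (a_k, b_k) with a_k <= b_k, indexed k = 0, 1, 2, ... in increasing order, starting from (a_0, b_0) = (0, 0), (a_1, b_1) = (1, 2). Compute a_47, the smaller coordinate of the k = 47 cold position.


By Wythoff's theorem, a_k = floor(k * phi) and b_k = floor(k * phi^2) = a_k + k, where phi = (1 + sqrt(5))/2 is the golden ratio.
phi = (1 + sqrt(5))/2 = 1.618034
k = 47
k * phi = 47 * 1.618034 = 76.047597
a_47 = floor(k * phi) = 76

76


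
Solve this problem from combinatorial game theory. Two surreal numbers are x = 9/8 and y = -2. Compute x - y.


x = 9/8, y = -2
Converting to common denominator: 8
x = 9/8, y = -16/8
x - y = 9/8 - -2 = 25/8

25/8


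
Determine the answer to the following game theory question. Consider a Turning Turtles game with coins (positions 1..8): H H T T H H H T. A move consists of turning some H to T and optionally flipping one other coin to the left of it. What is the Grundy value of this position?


Coins: H H T T H H H T
Key fact: a single head at position k behaves exactly like a Nim heap of size k (turning it to T and optionally flipping a coin at j < k corresponds to moving the heap from k to j, or to 0), and heads combine as a disjunctive sum (two heads at the same place would cancel, matching j XOR j = 0). So the Nim-value is the XOR of the 1-indexed positions of the heads.
Face-up positions (1-indexed): [1, 2, 5, 6, 7]
XOR 0 with 1: 0 XOR 1 = 1
XOR 1 with 2: 1 XOR 2 = 3
XOR 3 with 5: 3 XOR 5 = 6
XOR 6 with 6: 6 XOR 6 = 0
XOR 0 with 7: 0 XOR 7 = 7
Nim-value = 7

7


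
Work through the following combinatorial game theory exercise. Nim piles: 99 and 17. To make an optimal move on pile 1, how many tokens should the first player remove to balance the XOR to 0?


Piles: 99 and 17
Current XOR: 99 XOR 17 = 114 (non-zero, so this is an N-position).
To make the XOR zero, we need to find a move that balances the piles.
For pile 1 (size 99): target = 99 XOR 114 = 17
We reduce pile 1 from 99 to 17.
Tokens removed: 99 - 17 = 82
Verification: 17 XOR 17 = 0

82


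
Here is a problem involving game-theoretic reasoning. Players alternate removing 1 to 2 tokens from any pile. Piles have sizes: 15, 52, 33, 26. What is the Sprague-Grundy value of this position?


Subtraction set: {1, 2}
For this subtraction set, G(n) = n mod 3 (period = max + 1 = 3).
Pile 1 (size 15): G(15) = 15 mod 3 = 0
Pile 2 (size 52): G(52) = 52 mod 3 = 1
Pile 3 (size 33): G(33) = 33 mod 3 = 0
Pile 4 (size 26): G(26) = 26 mod 3 = 2
Total Grundy value = XOR of all: 0 XOR 1 XOR 0 XOR 2 = 3

3


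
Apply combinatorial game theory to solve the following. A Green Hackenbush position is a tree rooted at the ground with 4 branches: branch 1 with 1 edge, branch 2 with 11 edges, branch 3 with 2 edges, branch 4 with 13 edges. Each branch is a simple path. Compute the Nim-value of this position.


The tree has 4 branches from the ground vertex.
In Green Hackenbush, the Nim-value of a simple path of length k is k.
Branch 1: length 1, Nim-value = 1
Branch 2: length 11, Nim-value = 11
Branch 3: length 2, Nim-value = 2
Branch 4: length 13, Nim-value = 13
Total Nim-value = XOR of all branch values:
0 XOR 1 = 1
1 XOR 11 = 10
10 XOR 2 = 8
8 XOR 13 = 5
Nim-value of the tree = 5

5


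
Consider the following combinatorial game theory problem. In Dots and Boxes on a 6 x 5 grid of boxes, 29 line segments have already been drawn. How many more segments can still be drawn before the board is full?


Grid: 6 x 5 boxes, i.e. 7 rows and 6 columns of dots.
Horizontal edges: (rows + 1) * cols = 7 * 5 = 35
Vertical edges: rows * (cols + 1) = 6 * 6 = 36
Total edges: 35 + 36 = 71
Edges drawn: 29
Remaining: 71 - 29 = 42

42


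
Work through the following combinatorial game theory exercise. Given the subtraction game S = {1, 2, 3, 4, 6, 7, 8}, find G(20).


The subtraction set is S = {1, 2, 3, 4, 6, 7, 8}.
G(k) = mex{ G(k - s) : s in S, s <= k }. We compute iteratively: G(0) = 0.
G(1) = mex({0}) = 1
G(2) = mex({0, 1}) = 2
G(3) = mex({0, 1, 2}) = 3
G(4) = mex({0, 1, 2, 3}) = 4
G(5) = mex({1, 2, 3, 4}) = 0
G(6) = mex({0, 2, 3, 4}) = 1
G(7) = mex({0, 1, 3, 4}) = 2
G(8) = mex({0, 1, 2, 4}) = 3
G(9) = mex({0, 1, 2, 3}) = 4
G(10) = mex({1, 2, 3, 4}) = 0
G(11) = mex({0, 2, 3, 4}) = 1
G(12) = mex({0, 1, 3, 4}) = 2
Observe that G(5)..G(12) = 0, 1, 2, 3, 4, 0, 1, 2 repeats G(0)..G(7) = 0, 1, 2, 3, 4, 0, 1, 2.
For k >= max(S) = 8, G(k) is determined by the previous 8 values G(k-8)..G(k-1); a window of 8 consecutive values has recurred shifted by 5, so by induction G(k + 5) = G(k) for all k >= 0: the sequence is periodic from the start with period 5.
One period: G(0..4) = 0, 1, 2, 3, 4.
20 mod 5 = 0, so G(20) = G(0) = 0.

0


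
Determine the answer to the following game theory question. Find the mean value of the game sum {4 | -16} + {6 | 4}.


G1 = {4 | -16}, G2 = {6 | 4}
Each is a switch {a | b} with numbers a > b; its mean value is (a + b)/2, and mean value is additive over game sums: m(G1 + G2) = m(G1) + m(G2).
Mean of G1 = (4 + (-16))/2 = -12/2 = -6
Mean of G2 = (6 + (4))/2 = 10/2 = 5
Mean of G1 + G2 = -6 + 5 = -1

-1


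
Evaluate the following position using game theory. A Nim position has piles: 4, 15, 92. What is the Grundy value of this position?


We need the XOR (exclusive or) of all pile sizes.
After XOR-ing pile 1 (size 4): 0 XOR 4 = 4
After XOR-ing pile 2 (size 15): 4 XOR 15 = 11
After XOR-ing pile 3 (size 92): 11 XOR 92 = 87
The Nim-value of this position is 87.

87


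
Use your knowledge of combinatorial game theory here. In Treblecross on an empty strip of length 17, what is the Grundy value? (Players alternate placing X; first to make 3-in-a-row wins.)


Treblecross: place X on empty cells; 3-in-a-row wins.
Playing within two cells of an existing X lets the opponent win at once, so sensible play treats the cells i-2..i+2 around each X as dead. The player left with no safe cell loses, so this is a normal-play take-away game on strips of safe cells.
Placing X at cell i (0-indexed) of a strip of k safe cells leaves independent strips of sizes max(0, i-2) and max(0, k-i-3). Hence G(k) = mex{ G(max(0,i-2)) XOR G(max(0,k-i-3)) : 0 <= i < k }, with G(0) = 0.
G(1): splits (0,0):0^0=0 -> mex({0}) = 1
G(2): splits (0,0):0^0=0 -> mex({0}) = 1
G(3): splits (0,0):0^0=0 -> mex({0}) = 1
G(4): splits (0,1):0^1=1 (0,0):0^0=0 -> mex({0, 1}) = 2
G(5): splits (0,2):0^1=1 (0,1):0^1=1 (0,0):0^0=0 -> mex({0, 1}) = 2
G(6) = mex({1}) = 0
G(7) = mex({0, 1, 2}) = 3
G(8) = mex({0, 1, 2}) = 3
G(9) = mex({0, 2}) = 1
G(10) = mex({0, 2, 3}) = 1
G(11) = mex({0, 3}) = 1
G(12) = mex({1, 3}) = 0
G(13) = mex({0, 1, 2, 3}) = 4
G(14) = mex({0, 1, 2}) = 3
G(15) = mex({0, 1, 2}) = 3
G(16) = mex({0, 1, 2, 4}) = 3
G(17) = mex({0, 1, 3, 4}) = 2
Therefore G(17) = 2.

2


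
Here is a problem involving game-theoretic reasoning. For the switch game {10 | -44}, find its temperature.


The game is {10 | -44}, a switch {a | b} with numbers a > b.
Cooling {a | b} by t gives {a - t | b + t}, which stops being hot when a - t = b + t, i.e. at t = (a - b)/2. So the temperature of a switch is (a - b)/2.
Temperature = (Left option - Right option) / 2
= (10 - (-44)) / 2
= 54 / 2
= 27

27


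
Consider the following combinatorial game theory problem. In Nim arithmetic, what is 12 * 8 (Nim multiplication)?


Nim multiplication is bilinear over XOR: (u XOR v) * w = (u*w) XOR (v*w).
So we split each operand into its bit components and XOR the pairwise Nim products.
12 = 4 + 8 (as XOR of powers of 2).
8 = 8 (as XOR of powers of 2).
Using the standard Nim-product table on single bits:
  2*2 = 3,   2*4 = 8,   2*8 = 12,
  4*4 = 6,   4*8 = 11,  8*8 = 13,
and  1*x = x (identity), k*l = l*k (commutative).
Pairwise Nim products:
  4 * 8 = 11
  8 * 8 = 13
XOR them: 11 XOR 13 = 6.
Result: 12 * 8 = 6 (in Nim).

6


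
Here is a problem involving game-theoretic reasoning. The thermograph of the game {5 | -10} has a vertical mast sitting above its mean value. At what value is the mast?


Game = {5 | -10}, a switch {a | b} with numbers a > b.
Its thermograph has left wall a - t and right wall b + t, which meet at t = (a - b)/2, where both equal (a + b)/2. So the mast (mean value) is at (a + b)/2.
Mean = (5 + (-10))/2 = -5/2 = -5/2

-5/2


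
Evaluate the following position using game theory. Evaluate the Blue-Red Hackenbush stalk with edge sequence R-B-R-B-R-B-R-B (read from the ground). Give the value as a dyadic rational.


Edges (from ground): R-B-R-B-R-B-R-B
By Berlekamp's sign-expansion rule, a Blue-Red Hackenbush stalk has the value of the surreal number whose sign sequence is the edge sequence with B -> + and R -> -.
Sign sequence: -+-+-+-+
Trace the sign expansion in the surreal number tree, starting from 0:
Edge 1: R (sign -) -> bounds (-inf, 0), value = -1
Edge 2: B (sign +) -> bounds (-1, 0), value = -1/2
Edge 3: R (sign -) -> bounds (-1, -1/2), value = -3/4
Edge 4: B (sign +) -> bounds (-3/4, -1/2), value = -5/8
Edge 5: R (sign -) -> bounds (-3/4, -5/8), value = -11/16
Edge 6: B (sign +) -> bounds (-11/16, -5/8), value = -21/32
Edge 7: R (sign -) -> bounds (-11/16, -21/32), value = -43/64
Edge 8: B (sign +) -> bounds (-43/64, -21/32), value = -85/128
Game value = -85/128

-85/128


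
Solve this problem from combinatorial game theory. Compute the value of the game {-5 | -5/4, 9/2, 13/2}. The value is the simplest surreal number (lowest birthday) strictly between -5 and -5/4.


Left options: {-5}, max = -5
Right options: {-5/4, 9/2, 13/2}, min = -5/4
All options are numbers and max(Left) < min(Right), so by the simplicity theorem the value is the simplest (earliest-born) number strictly between -5 and -5/4.
Integers -4 through -2 all lie strictly between -5 and -5/4.
Among integers, the simplest (lowest birthday = smallest |n|; 0 is born on day 0, +-n on day n) is -2.
No non-integer in the interval can be simpler: if x is a non-integer in the interval, then floor(x) or ceil(x) also lies in the interval (the interval contains an integer), and both are proper prefixes of x's sign expansion, i.e. born earlier. So the game value is -2.
Game value = -2

-2


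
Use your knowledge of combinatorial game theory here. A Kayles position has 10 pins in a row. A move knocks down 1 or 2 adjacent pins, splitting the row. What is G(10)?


Kayles: a move removes 1 or 2 adjacent pins from a contiguous row.
Removing pins from a row of k leaves two independent rows (a, b) with a + b = k - 1 (one pin) or a + b = k - 2 (two pins); an end removal gives a = 0.
By Sprague-Grundy, G(k) = mex{ G(a) XOR G(b) } over all these splits. G(0) = 0.
G(1): splits (0,0):0^0=0 -> mex({0}) = 1
G(2): splits (0,1):0^1=1 (0,0):0^0=0 -> mex({0, 1}) = 2
G(3): splits (0,2):0^2=2 (1,1):1^1=0 (0,1):0^1=1 -> mex({0, 1, 2}) = 3
G(4): splits (0,3):0^3=3 (1,2):1^2=3 (0,2):0^2=2 (1,1):1^1=0 -> mex({0, 2, 3}) = 1
G(5): splits (0,4):0^1=1 (1,3):1^3=2 (2,2):2^2=0 (0,3):0^3=3 (1,2):1^2=3 -> mex({0, 1, 2, 3}) = 4
G(6) = mex({0, 1, 2, 4}) = 3
G(7) = mex({0, 1, 3, 4, 5}) = 2
G(8) = mex({0, 2, 3, 5, 6}) = 1
G(9) = mex({0, 1, 2, 3, 6, 7}) = 4
G(10) = mex({0, 1, 3, 4, 5, 7}) = 2
Therefore G(10) = 2.

2


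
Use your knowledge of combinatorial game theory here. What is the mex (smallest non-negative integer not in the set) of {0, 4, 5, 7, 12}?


Set = {0, 4, 5, 7, 12}
0 is in the set.
1 is NOT in the set. This is the mex.
mex = 1

1


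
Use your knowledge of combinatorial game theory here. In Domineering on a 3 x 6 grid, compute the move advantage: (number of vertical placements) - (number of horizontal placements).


Board is 3 x 6 (rows x cols).
Left (vertical) placements: (rows-1) * cols = 2 * 6 = 12
Right (horizontal) placements: rows * (cols-1) = 3 * 5 = 15
Advantage = Left - Right = 12 - 15 = -3

-3


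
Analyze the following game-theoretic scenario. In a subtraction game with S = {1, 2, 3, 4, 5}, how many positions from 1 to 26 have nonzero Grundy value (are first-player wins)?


Subtraction set S = {1, 2, 3, 4, 5}, so G(n) = n mod 6.
G(n) = 0 when n is a multiple of 6.
Multiples of 6 in [1, 26]: 4
N-positions (nonzero Grundy) = 26 - 4 = 22

22


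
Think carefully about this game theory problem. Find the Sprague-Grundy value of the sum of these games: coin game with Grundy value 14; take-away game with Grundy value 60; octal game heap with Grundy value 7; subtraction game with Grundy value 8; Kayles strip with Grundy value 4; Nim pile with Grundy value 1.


By the Sprague-Grundy theorem, the Grundy value of a sum of games is the XOR of individual Grundy values.
coin game: Grundy value = 14. Running XOR: 0 XOR 14 = 14
take-away game: Grundy value = 60. Running XOR: 14 XOR 60 = 50
octal game heap: Grundy value = 7. Running XOR: 50 XOR 7 = 53
subtraction game: Grundy value = 8. Running XOR: 53 XOR 8 = 61
Kayles strip: Grundy value = 4. Running XOR: 61 XOR 4 = 57
Nim pile: Grundy value = 1. Running XOR: 57 XOR 1 = 56
The combined Grundy value is 56.

56


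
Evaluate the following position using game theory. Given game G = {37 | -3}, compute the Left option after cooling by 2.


Original game: {37 | -3} (a switch {a | b} with a > b).
Cooling by t (for t below the temperature (a - b)/2 = 20) taxes each move by t: {a | b} cooled by t is {a - t | b + t}.
Cooling amount: t = 2
Cooled Left option: 37 - 2 = 35
Cooled Right option: -3 + 2 = -1
Cooled game: {35 | -1}
Left option = 35

35


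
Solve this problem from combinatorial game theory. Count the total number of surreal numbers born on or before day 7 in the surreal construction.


Day 0: {|} = 0 is born. Count = 1.
Day n: the number of surreal numbers born by day n is 2^(n+1) - 1.
By day 0: 2^1 - 1 = 1
By day 1: 2^2 - 1 = 3
By day 2: 2^3 - 1 = 7
By day 3: 2^4 - 1 = 15
By day 4: 2^5 - 1 = 31
By day 5: 2^6 - 1 = 63
By day 6: 2^7 - 1 = 127
By day 7: 2^8 - 1 = 255
By day 7: 255 surreal numbers.

255


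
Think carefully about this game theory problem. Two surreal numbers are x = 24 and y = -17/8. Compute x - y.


x = 24, y = -17/8
Converting to common denominator: 8
x = 192/8, y = -17/8
x - y = 24 - -17/8 = 209/8

209/8


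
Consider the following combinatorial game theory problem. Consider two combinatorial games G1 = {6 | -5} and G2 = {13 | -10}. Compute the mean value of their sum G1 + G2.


G1 = {6 | -5}, G2 = {13 | -10}
Each is a switch {a | b} with numbers a > b; its mean value is (a + b)/2, and mean value is additive over game sums: m(G1 + G2) = m(G1) + m(G2).
Mean of G1 = (6 + (-5))/2 = 1/2 = 1/2
Mean of G2 = (13 + (-10))/2 = 3/2 = 3/2
Mean of G1 + G2 = 1/2 + 3/2 = 2

2


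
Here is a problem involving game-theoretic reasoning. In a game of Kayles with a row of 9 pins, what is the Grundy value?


Kayles: a move removes 1 or 2 adjacent pins from a contiguous row.
Removing pins from a row of k leaves two independent rows (a, b) with a + b = k - 1 (one pin) or a + b = k - 2 (two pins); an end removal gives a = 0.
By Sprague-Grundy, G(k) = mex{ G(a) XOR G(b) } over all these splits. G(0) = 0.
G(1): splits (0,0):0^0=0 -> mex({0}) = 1
G(2): splits (0,1):0^1=1 (0,0):0^0=0 -> mex({0, 1}) = 2
G(3): splits (0,2):0^2=2 (1,1):1^1=0 (0,1):0^1=1 -> mex({0, 1, 2}) = 3
G(4): splits (0,3):0^3=3 (1,2):1^2=3 (0,2):0^2=2 (1,1):1^1=0 -> mex({0, 2, 3}) = 1
G(5): splits (0,4):0^1=1 (1,3):1^3=2 (2,2):2^2=0 (0,3):0^3=3 (1,2):1^2=3 -> mex({0, 1, 2, 3}) = 4
G(6) = mex({0, 1, 2, 4}) = 3
G(7) = mex({0, 1, 3, 4, 5}) = 2
G(8) = mex({0, 2, 3, 5, 6}) = 1
G(9) = mex({0, 1, 2, 3, 6, 7}) = 4
Therefore G(9) = 4.

4


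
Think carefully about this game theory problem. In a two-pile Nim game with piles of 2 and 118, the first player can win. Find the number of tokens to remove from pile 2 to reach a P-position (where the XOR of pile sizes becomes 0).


Piles: 2 and 118
Current XOR: 2 XOR 118 = 116 (non-zero, so this is an N-position).
To make the XOR zero, we need to find a move that balances the piles.
For pile 2 (size 118): target = 118 XOR 116 = 2
We reduce pile 2 from 118 to 2.
Tokens removed: 118 - 2 = 116
Verification: 2 XOR 2 = 0

116


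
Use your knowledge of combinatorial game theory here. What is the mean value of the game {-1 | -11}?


Game = {-1 | -11}, a switch {a | b} with numbers a > b.
Its thermograph has left wall a - t and right wall b + t, which meet at t = (a - b)/2, where both equal (a + b)/2. So the mast (mean value) is at (a + b)/2.
Mean = (-1 + (-11))/2 = -12/2 = -6

-6


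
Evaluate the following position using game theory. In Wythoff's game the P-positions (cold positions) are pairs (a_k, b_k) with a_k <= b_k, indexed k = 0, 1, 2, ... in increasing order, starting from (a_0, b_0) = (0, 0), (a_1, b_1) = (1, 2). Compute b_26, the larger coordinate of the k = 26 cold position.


By Wythoff's theorem, a_k = floor(k * phi) and b_k = floor(k * phi^2) = a_k + k, where phi = (1 + sqrt(5))/2 is the golden ratio.
phi = (1 + sqrt(5))/2 = 1.618034
phi^2 = phi + 1 = 2.618034
k = 26
k * phi^2 = 26 * 2.618034 = 68.068884
b_26 = floor(k * phi^2) = 68 (check: a_26 + k = 42 + 26 = 68)

68


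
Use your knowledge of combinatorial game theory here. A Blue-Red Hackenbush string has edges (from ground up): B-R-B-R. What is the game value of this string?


Edges (from ground): B-R-B-R
By Berlekamp's sign-expansion rule, a Blue-Red Hackenbush stalk has the value of the surreal number whose sign sequence is the edge sequence with B -> + and R -> -.
Sign sequence: +-+-
Trace the sign expansion in the surreal number tree, starting from 0:
Edge 1: B (sign +) -> bounds (0, +inf), value = 1
Edge 2: R (sign -) -> bounds (0, 1), value = 1/2
Edge 3: B (sign +) -> bounds (1/2, 1), value = 3/4
Edge 4: R (sign -) -> bounds (1/2, 3/4), value = 5/8
Game value = 5/8

5/8


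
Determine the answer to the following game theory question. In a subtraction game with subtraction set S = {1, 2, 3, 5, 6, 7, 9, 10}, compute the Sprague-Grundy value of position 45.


The subtraction set is S = {1, 2, 3, 5, 6, 7, 9, 10}.
G(k) = mex{ G(k - s) : s in S, s <= k }. We compute iteratively: G(0) = 0.
G(1) = mex({0}) = 1
G(2) = mex({0, 1}) = 2
G(3) = mex({0, 1, 2}) = 3
G(4) = mex({1, 2, 3}) = 0
G(5) = mex({0, 2, 3}) = 1
G(6) = mex({0, 1, 3}) = 2
G(7) = mex({0, 1, 2}) = 3
G(8) = mex({1, 2, 3}) = 0
G(9) = mex({0, 2, 3}) = 1
G(10) = mex({0, 1, 3}) = 2
G(11) = mex({0, 1, 2}) = 3
G(12) = mex({1, 2, 3}) = 0
G(13) = mex({0, 2, 3}) = 1
Observe that G(4)..G(13) = 0, 1, 2, 3, 0, 1, 2, 3, 0, 1 repeats G(0)..G(9) = 0, 1, 2, 3, 0, 1, 2, 3, 0, 1.
For k >= max(S) = 10, G(k) is determined by the previous 10 values G(k-10)..G(k-1); a window of 10 consecutive values has recurred shifted by 4, so by induction G(k + 4) = G(k) for all k >= 0: the sequence is periodic from the start with period 4.
One period: G(0..3) = 0, 1, 2, 3.
45 mod 4 = 1, so G(45) = G(1) = 1.

1


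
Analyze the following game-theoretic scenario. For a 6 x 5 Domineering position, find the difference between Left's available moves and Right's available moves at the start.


Board is 6 x 5 (rows x cols).
Left (vertical) placements: (rows-1) * cols = 5 * 5 = 25
Right (horizontal) placements: rows * (cols-1) = 6 * 4 = 24
Advantage = Left - Right = 25 - 24 = 1

1


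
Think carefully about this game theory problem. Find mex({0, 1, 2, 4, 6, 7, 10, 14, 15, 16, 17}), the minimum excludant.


Set = {0, 1, 2, 4, 6, 7, 10, 14, 15, 16, 17}
0 is in the set.
1 is in the set.
2 is in the set.
3 is NOT in the set. This is the mex.
mex = 3

3


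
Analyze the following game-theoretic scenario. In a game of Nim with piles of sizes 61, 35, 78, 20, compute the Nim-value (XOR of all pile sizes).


We need the XOR (exclusive or) of all pile sizes.
After XOR-ing pile 1 (size 61): 0 XOR 61 = 61
After XOR-ing pile 2 (size 35): 61 XOR 35 = 30
After XOR-ing pile 3 (size 78): 30 XOR 78 = 80
After XOR-ing pile 4 (size 20): 80 XOR 20 = 68
The Nim-value of this position is 68.

68


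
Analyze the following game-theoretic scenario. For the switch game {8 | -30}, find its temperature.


The game is {8 | -30}, a switch {a | b} with numbers a > b.
Cooling {a | b} by t gives {a - t | b + t}, which stops being hot when a - t = b + t, i.e. at t = (a - b)/2. So the temperature of a switch is (a - b)/2.
Temperature = (Left option - Right option) / 2
= (8 - (-30)) / 2
= 38 / 2
= 19

19


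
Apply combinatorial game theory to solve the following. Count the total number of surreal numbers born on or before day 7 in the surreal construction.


Day 0: {|} = 0 is born. Count = 1.
Day n: the number of surreal numbers born by day n is 2^(n+1) - 1.
By day 0: 2^1 - 1 = 1
By day 1: 2^2 - 1 = 3
By day 2: 2^3 - 1 = 7
By day 3: 2^4 - 1 = 15
By day 4: 2^5 - 1 = 31
By day 5: 2^6 - 1 = 63
By day 6: 2^7 - 1 = 127
By day 7: 2^8 - 1 = 255
By day 7: 255 surreal numbers.

255


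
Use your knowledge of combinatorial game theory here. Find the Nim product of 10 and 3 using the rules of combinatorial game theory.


Nim multiplication is bilinear over XOR: (u XOR v) * w = (u*w) XOR (v*w).
So we split each operand into its bit components and XOR the pairwise Nim products.
10 = 2 + 8 (as XOR of powers of 2).
3 = 1 + 2 (as XOR of powers of 2).
Using the standard Nim-product table on single bits:
  2*2 = 3,   2*4 = 8,   2*8 = 12,
  4*4 = 6,   4*8 = 11,  8*8 = 13,
and  1*x = x (identity), k*l = l*k (commutative).
Pairwise Nim products:
  2 * 1 = 2
  2 * 2 = 3
  8 * 1 = 8
  8 * 2 = 12
XOR them: 2 XOR 3 XOR 8 XOR 12 = 5.
Result: 10 * 3 = 5 (in Nim).

5


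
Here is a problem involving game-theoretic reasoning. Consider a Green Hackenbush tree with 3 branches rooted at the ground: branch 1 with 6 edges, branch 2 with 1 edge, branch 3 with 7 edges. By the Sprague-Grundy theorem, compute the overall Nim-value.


The tree has 3 branches from the ground vertex.
In Green Hackenbush, the Nim-value of a simple path of length k is k.
Branch 1: length 6, Nim-value = 6
Branch 2: length 1, Nim-value = 1
Branch 3: length 7, Nim-value = 7
Total Nim-value = XOR of all branch values:
0 XOR 6 = 6
6 XOR 1 = 7
7 XOR 7 = 0
Nim-value of the tree = 0

0


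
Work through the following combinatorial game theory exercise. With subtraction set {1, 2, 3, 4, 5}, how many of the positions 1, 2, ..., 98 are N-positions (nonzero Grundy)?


Subtraction set S = {1, 2, 3, 4, 5}, so G(n) = n mod 6.
G(n) = 0 when n is a multiple of 6.
Multiples of 6 in [1, 98]: 16
N-positions (nonzero Grundy) = 98 - 16 = 82

82


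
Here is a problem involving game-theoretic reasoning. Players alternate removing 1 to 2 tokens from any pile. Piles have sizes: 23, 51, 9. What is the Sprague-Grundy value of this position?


Subtraction set: {1, 2}
For this subtraction set, G(n) = n mod 3 (period = max + 1 = 3).
Pile 1 (size 23): G(23) = 23 mod 3 = 2
Pile 2 (size 51): G(51) = 51 mod 3 = 0
Pile 3 (size 9): G(9) = 9 mod 3 = 0
Total Grundy value = XOR of all: 2 XOR 0 XOR 0 = 2

2


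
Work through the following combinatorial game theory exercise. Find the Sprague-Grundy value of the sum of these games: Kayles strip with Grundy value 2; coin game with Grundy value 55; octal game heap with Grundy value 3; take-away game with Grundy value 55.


By the Sprague-Grundy theorem, the Grundy value of a sum of games is the XOR of individual Grundy values.
Kayles strip: Grundy value = 2. Running XOR: 0 XOR 2 = 2
coin game: Grundy value = 55. Running XOR: 2 XOR 55 = 53
octal game heap: Grundy value = 3. Running XOR: 53 XOR 3 = 54
take-away game: Grundy value = 55. Running XOR: 54 XOR 55 = 1
The combined Grundy value is 1.

1


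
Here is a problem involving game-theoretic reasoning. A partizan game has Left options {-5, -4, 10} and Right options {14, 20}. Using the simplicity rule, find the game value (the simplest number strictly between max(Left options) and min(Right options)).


Left options: {-5, -4, 10}, max = 10
Right options: {14, 20}, min = 14
All options are numbers and max(Left) < min(Right), so by the simplicity theorem the value is the simplest (earliest-born) number strictly between 10 and 14.
Integers 11 through 13 all lie strictly between 10 and 14.
Among integers, the simplest (lowest birthday = smallest |n|; 0 is born on day 0, +-n on day n) is 11.
No non-integer in the interval can be simpler: if x is a non-integer in the interval, then floor(x) or ceil(x) also lies in the interval (the interval contains an integer), and both are proper prefixes of x's sign expansion, i.e. born earlier. So the game value is 11.
Game value = 11

11


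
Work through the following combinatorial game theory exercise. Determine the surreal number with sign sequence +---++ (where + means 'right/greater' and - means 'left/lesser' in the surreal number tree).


Sign expansion: +---++
Rule: track bounds (lo, hi), initially (-inf, +inf). On '+', the current value becomes lo and we move to the simplest number in (value, hi): value + 1 if hi = +inf, otherwise the midpoint (value + hi)/2. On '-', the current value becomes hi and we move to value - 1 if lo = -inf, otherwise the midpoint (lo + value)/2.
Start at 0.
Step 1: sign = +, move right. Bounds: (0, +inf). Value = 1
Step 2: sign = -, move left. Bounds: (0, 1). Value = 1/2
Step 3: sign = -, move left. Bounds: (0, 1/2). Value = 1/4
Step 4: sign = -, move left. Bounds: (0, 1/4). Value = 1/8
Step 5: sign = +, move right. Bounds: (1/8, 1/4). Value = 3/16
Step 6: sign = +, move right. Bounds: (3/16, 1/4). Value = 7/32
The surreal number with sign expansion +---++ is 7/32.

7/32


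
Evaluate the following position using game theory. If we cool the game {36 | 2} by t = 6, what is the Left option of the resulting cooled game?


Original game: {36 | 2} (a switch {a | b} with a > b).
Cooling by t (for t below the temperature (a - b)/2 = 17) taxes each move by t: {a | b} cooled by t is {a - t | b + t}.
Cooling amount: t = 6
Cooled Left option: 36 - 6 = 30
Cooled Right option: 2 + 6 = 8
Cooled game: {30 | 8}
Left option = 30

30


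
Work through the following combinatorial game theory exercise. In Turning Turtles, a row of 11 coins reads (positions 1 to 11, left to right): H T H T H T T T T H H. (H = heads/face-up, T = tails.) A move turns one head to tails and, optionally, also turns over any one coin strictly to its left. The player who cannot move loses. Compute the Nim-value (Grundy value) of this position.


Coins: H T H T H T T T T H H
Key fact: a single head at position k behaves exactly like a Nim heap of size k (turning it to T and optionally flipping a coin at j < k corresponds to moving the heap from k to j, or to 0), and heads combine as a disjunctive sum (two heads at the same place would cancel, matching j XOR j = 0). So the Nim-value is the XOR of the 1-indexed positions of the heads.
Face-up positions (1-indexed): [1, 3, 5, 10, 11]
XOR 0 with 1: 0 XOR 1 = 1
XOR 1 with 3: 1 XOR 3 = 2
XOR 2 with 5: 2 XOR 5 = 7
XOR 7 with 10: 7 XOR 10 = 13
XOR 13 with 11: 13 XOR 11 = 6
Nim-value = 6

6


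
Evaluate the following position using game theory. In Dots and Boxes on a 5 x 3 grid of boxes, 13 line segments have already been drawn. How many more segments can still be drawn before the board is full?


Grid: 5 x 3 boxes, i.e. 6 rows and 4 columns of dots.
Horizontal edges: (rows + 1) * cols = 6 * 3 = 18
Vertical edges: rows * (cols + 1) = 5 * 4 = 20
Total edges: 18 + 20 = 38
Edges drawn: 13
Remaining: 38 - 13 = 25

25


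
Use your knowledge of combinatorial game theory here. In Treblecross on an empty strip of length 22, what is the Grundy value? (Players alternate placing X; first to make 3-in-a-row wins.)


Treblecross: place X on empty cells; 3-in-a-row wins.
Playing within two cells of an existing X lets the opponent win at once, so sensible play treats the cells i-2..i+2 around each X as dead. The player left with no safe cell loses, so this is a normal-play take-away game on strips of safe cells.
Placing X at cell i (0-indexed) of a strip of k safe cells leaves independent strips of sizes max(0, i-2) and max(0, k-i-3). Hence G(k) = mex{ G(max(0,i-2)) XOR G(max(0,k-i-3)) : 0 <= i < k }, with G(0) = 0.
G(1): splits (0,0):0^0=0 -> mex({0}) = 1
G(2): splits (0,0):0^0=0 -> mex({0}) = 1
G(3): splits (0,0):0^0=0 -> mex({0}) = 1
G(4): splits (0,1):0^1=1 (0,0):0^0=0 -> mex({0, 1}) = 2
G(5): splits (0,2):0^1=1 (0,1):0^1=1 (0,0):0^0=0 -> mex({0, 1}) = 2
G(6) = mex({1}) = 0
G(7) = mex({0, 1, 2}) = 3
G(8) = mex({0, 1, 2}) = 3
G(9) = mex({0, 2}) = 1
G(10) = mex({0, 2, 3}) = 1
G(11) = mex({0, 3}) = 1
G(12) = mex({1, 3}) = 0
G(13) = mex({0, 1, 2, 3}) = 4
G(14) = mex({0, 1, 2}) = 3
G(15) = mex({0, 1, 2}) = 3
G(16) = mex({0, 1, 2, 4}) = 3
G(17) = mex({0, 1, 3, 4}) = 2
G(18) = mex({0, 1, 3, 4}) = 2
G(19) = mex({0, 1, 3, 5}) = 2
G(20) = mex({0, 1, 2, 3, 5}) = 4
G(21) = mex({0, 1, 2, 3, 5}) = 4
G(22) = mex({1, 2, 6}) = 0
Therefore G(22) = 0.

0


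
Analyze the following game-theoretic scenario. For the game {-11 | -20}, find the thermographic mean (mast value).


Game = {-11 | -20}, a switch {a | b} with numbers a > b.
Its thermograph has left wall a - t and right wall b + t, which meet at t = (a - b)/2, where both equal (a + b)/2. So the mast (mean value) is at (a + b)/2.
Mean = (-11 + (-20))/2 = -31/2 = -31/2

-31/2
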